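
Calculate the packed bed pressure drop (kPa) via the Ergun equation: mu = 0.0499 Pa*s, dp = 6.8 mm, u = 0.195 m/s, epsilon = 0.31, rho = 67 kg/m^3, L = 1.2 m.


dp = 6.8 mm = 0.0068 m
Viscous term = 150*0.0499*0.195*(1-0.31)^2 / (0.0068^2*0.31^3) = 504454
Inertial term = 1.75*67*0.195^2*(1-0.31) / (0.0068*0.31^3) = 15185.8
dP/L = 504454 + 15185.8 = 519640 Pa/m
dP = 519640 * 1.2 / 1000 = 623.6 kPa

623.6 kPa


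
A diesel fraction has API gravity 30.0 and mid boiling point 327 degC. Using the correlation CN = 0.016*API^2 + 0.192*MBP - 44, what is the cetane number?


CN = 0.016 * 30.0^2 + 0.192 * 327 - 44
CN = 14.4 + 62.784 - 44 = 33.184

33.184


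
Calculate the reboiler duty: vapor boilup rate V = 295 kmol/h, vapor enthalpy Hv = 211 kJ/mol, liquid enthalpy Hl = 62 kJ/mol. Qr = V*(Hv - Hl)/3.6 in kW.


Qr = 295 * (211 - 62) / 3.6 = 295 * 149 / 3.6 = 12210

12210 kW


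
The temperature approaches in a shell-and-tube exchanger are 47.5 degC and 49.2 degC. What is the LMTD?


LMTD = (dT1 - dT2) / ln(dT1/dT2)
= (47.5 - 49.2) / ln(47.5 / 49.2) = -1.7 / -0.0351639 = 48.35

48.35 degC


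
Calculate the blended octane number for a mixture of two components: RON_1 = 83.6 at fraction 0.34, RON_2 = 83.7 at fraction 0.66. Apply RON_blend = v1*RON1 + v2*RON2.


Linear blending: RON_blend = sum(vi * RONi)
Contribution 1: 0.34 * 83.6 = 28.424
Contribution 2: 0.66 * 83.7 = 55.242
RON_blend = 28.424 + 55.242 = 83.666

83.666


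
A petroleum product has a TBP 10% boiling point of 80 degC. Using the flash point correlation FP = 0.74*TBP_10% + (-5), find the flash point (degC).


FP = 0.74 * 80 + (-5) = 54.2

54.2 degC


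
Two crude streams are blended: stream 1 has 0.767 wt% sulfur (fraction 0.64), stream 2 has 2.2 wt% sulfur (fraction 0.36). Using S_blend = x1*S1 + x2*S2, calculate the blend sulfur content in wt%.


Linear sulfur blending: S_blend = x1*S1 + x2*S2
Contribution 1: 0.64 * 0.767 = 0.49088 wt%
Contribution 2: 0.36 * 2.2 = 0.792 wt%
S_blend = 0.49088 + 0.792 = 1.28288

1.28288 wt%


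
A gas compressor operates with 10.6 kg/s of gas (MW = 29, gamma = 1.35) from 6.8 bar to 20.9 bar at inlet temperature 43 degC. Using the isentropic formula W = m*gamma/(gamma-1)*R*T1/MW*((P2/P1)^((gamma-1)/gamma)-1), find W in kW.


Isentropic work: W = m*(gamma/(gamma-1))*(R*T1/MW)*((P2/P1)^((gamma-1)/gamma) - 1)
T1 = 43 + 273.15 = 316.15 K
Pressure ratio = 20.9 / 6.8 = 3.07353
Exponent = (1.35 - 1)/1.35 = 0.259259
(P2/P1)^exp - 1 = 3.07353^0.259259 - 1 = 0.337902
W = 10.6 * 1.35 / 0.35 * 8.314 * 316.15 / 29 * 0.337902 = 1252

1252 kW


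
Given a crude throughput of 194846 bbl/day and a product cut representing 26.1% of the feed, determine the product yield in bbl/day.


Crude throughput = 194846 bbl/day
Fraction yield = 26.1%
yield = throughput * fraction / 100
yield = 194846 * 26.1 / 100 = 50854.806

50854.806 bbl/day


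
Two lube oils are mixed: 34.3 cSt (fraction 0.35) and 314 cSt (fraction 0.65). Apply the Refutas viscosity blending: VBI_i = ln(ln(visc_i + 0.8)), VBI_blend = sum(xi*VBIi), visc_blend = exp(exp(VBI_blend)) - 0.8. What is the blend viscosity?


Refutas method: VBN_i = 14.534*ln(ln(visc_i + 0.8)) + 10.975, blended linearly by mass fraction; since VBN is linear in VBI_i = ln(ln(visc_i + 0.8)) and the fractions sum to 1, blend VBI directly: visc = exp(exp(VBI_blend)) - 0.8
VBI_1 = ln(ln(34.3 + 0.8)) = 1.26926
VBI_2 = ln(ln(314 + 0.8)) = 1.74954
VBI_blend = 0.35 * 1.26926 + 0.65 * 1.74954 = 1.58144
visc_blend = exp(exp(1.58144)) - 0.8 = 128.5

128.5 cSt


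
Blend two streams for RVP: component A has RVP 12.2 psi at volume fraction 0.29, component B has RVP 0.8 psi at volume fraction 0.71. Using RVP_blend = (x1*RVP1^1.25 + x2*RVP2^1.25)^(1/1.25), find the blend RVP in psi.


Chevron index: RVP_blend = (sum xi*RVPi^1.25)^(1/1.25)
RVP^1.25 terms: 0.29 * 12.2^1.25 + 0.71 * 0.8^1.25 = 7.14941
RVP_blend = 7.14941^(1/1.25) = 4.824

4.824 psi


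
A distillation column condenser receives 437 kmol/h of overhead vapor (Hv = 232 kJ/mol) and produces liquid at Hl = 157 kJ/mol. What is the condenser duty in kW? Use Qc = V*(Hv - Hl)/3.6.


Qc = 437 * (232 - 157) / 3.6 = 437 * 75 / 3.6 = 9104

9104 kW


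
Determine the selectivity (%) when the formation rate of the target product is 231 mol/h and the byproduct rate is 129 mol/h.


Selectivity = desired / (desired + undesired) * 100
Total products = 231 + 129 = 360 mol/h
S = 231 / 360 * 100
= 0.6417 * 100
= 64.17 %

64.17 %


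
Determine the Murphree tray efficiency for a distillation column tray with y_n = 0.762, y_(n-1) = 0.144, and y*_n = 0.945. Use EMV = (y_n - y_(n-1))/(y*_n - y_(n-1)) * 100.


Murphree vapor efficiency: EMV = (y_n - y_(n-1)) / (y*_n - y_(n-1)) * 100
EMV = (0.762 - 0.144) / (0.945 - 0.144) * 100 = 0.618 / 0.801 * 100 = 77.15

77.15 %


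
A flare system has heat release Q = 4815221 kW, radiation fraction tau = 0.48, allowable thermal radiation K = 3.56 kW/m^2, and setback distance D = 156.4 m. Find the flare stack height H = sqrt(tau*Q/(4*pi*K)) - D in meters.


tau*Q/(4*pi*K) = 0.48 * 4815221 / (4 * pi * 3.56) = 51665.1
sqrt(51665.1) = 227.3
H = 227.3 - 156.4 = 70.90

70.90 m


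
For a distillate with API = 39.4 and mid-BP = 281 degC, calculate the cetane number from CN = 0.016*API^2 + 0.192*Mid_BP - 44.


CN = 0.016 * 39.4^2 + 0.192 * 281 - 44
CN = 24.83776 + 53.952 - 44 = 34.78976

34.78976


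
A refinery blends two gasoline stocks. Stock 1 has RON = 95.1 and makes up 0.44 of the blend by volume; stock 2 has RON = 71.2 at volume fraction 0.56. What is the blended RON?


Linear blending: RON_blend = sum(vi * RONi)
Contribution 1: 0.44 * 95.1 = 41.844
Contribution 2: 0.56 * 71.2 = 39.872
RON_blend = 41.844 + 39.872 = 81.716

81.716


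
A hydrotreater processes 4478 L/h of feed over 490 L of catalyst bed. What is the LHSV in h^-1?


LHSV = volumetric feed rate / catalyst volume
= 4478 L/h / 490 L
= 9.139 h^-1

9.139 h^-1


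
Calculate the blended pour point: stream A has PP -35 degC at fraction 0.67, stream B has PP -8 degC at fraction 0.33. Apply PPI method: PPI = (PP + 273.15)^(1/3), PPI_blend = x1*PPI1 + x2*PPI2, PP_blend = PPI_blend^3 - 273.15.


PPI_1 = (-35 + 273.15)^(1/3) = 6.198456
PPI_2 = (-8 + 273.15)^(1/3) = 6.42437
PPI_blend = 0.67 * 6.198456 + 0.33 * 6.42437 = 6.273008
PP_blend = 6.273008^3 - 273.15 = 246.8468 - 273.15 = -26.3

-26.3 degC


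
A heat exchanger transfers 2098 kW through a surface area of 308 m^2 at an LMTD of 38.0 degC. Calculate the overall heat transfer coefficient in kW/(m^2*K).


From Q = U*A*LMTD, U = Q / (A * LMTD)
U = 2098 / (308 * 38.0) = 2098 / 11704 = 0.1793

0.1793 kW/(m^2*K)


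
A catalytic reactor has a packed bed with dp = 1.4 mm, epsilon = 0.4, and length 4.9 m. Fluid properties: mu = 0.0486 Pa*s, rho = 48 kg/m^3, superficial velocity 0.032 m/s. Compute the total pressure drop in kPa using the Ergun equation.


dp = 1.4 mm = 0.0014 m
Viscous term = 150*0.0486*0.032*(1-0.4)^2 / (0.0014^2*0.4^3) = 669490
Inertial term = 1.75*48*0.032^2*(1-0.4) / (0.0014*0.4^3) = 576
dP/L = 669490 + 576 = 670066 Pa/m
dP = 670066 * 4.9 / 1000 = 3283 kPa

3283 kPa


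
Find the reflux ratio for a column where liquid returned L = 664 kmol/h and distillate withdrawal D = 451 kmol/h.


Reflux ratio definition: R = L / D (liquid returned / distillate withdrawn)
L = 664 kmol/h, D = 451 kmol/h
R = 664 / 451 = 1.472

1.472


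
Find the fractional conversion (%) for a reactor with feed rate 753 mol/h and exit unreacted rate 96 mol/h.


X = (F_in - F_out) / F_in * 100
Moles reacted = 753 - 96 = 657
X = 657 / 753 * 100
= 0.8725 * 100
= 87.25 %

87.25 %


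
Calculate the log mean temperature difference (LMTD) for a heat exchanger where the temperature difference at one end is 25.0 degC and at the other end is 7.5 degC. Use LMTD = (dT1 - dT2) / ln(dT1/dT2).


LMTD = (dT1 - dT2) / ln(dT1/dT2)
= (25.0 - 7.5) / ln(25.0 / 7.5) = 17.5 / 1.20397 = 14.54

14.54 degC


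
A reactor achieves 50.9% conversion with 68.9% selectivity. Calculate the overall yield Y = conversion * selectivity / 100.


Overall yield = conversion (%) * selectivity (%) / 100
Conversion = 50.9%, Selectivity = 68.9%
Y = 50.9 * 68.9 / 100
= 35.0701 %

35.0701 %


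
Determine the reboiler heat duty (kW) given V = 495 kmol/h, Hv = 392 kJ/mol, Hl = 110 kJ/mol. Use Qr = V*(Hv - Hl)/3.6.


Qr = 495 * (392 - 110) / 3.6 = 495 * 282 / 3.6 = 38780

38780 kW


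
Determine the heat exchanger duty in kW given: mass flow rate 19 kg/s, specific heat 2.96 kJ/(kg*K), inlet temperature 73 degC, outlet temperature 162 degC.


Q = m_dot * cp * delta_T
delta_T = 162 - 73 = 89 K
Q = 19 * 2.96 * 89
= 56.24 * 89
= 5005.36 kW

5005.36 kW


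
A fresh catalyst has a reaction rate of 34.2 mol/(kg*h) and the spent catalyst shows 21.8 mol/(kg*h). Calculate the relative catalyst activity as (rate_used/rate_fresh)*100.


Activity (%) = (rate_used / rate_fresh) * 100
rate_used = 21.8, rate_fresh = 34.2
= (21.8 / 34.2) * 100
= 0.6374 * 100 = 63.74

63.74 %


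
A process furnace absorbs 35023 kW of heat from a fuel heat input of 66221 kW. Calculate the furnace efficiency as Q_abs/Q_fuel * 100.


Furnace efficiency = Q_absorbed / Q_fuel * 100
= 35023 / 66221 * 100 = 52.89

52.89 %


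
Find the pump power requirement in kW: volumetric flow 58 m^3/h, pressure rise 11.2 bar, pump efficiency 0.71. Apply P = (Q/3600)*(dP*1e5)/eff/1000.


Q = 58 / 3600 = 0.0161111 m^3/s
P = 0.0161111 * (11.2 * 1e5) / 0.71 / 1000 = 25.41

25.41 kW


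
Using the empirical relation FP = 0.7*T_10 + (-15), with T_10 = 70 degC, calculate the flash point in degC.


FP = 0.7 * 70 + (-15) = 34

34 degC


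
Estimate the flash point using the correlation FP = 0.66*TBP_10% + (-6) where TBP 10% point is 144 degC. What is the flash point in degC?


FP = 0.66 * 144 + (-6) = 89.04

89.04 degC


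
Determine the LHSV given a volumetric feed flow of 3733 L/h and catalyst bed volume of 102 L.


LHSV = volumetric feed rate / catalyst volume
= 3733 L/h / 102 L
= 36.60 h^-1

36.60 h^-1


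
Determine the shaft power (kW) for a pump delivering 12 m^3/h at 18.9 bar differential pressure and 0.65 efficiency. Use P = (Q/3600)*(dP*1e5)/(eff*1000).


Q = 12 / 3600 = 0.00333333 m^3/s
P = 0.00333333 * (18.9 * 1e5) / 0.65 / 1000 = 9.692

9.692 kW


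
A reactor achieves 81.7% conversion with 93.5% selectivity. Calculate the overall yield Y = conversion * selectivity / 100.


Overall yield = conversion (%) * selectivity (%) / 100
Conversion = 81.7%, Selectivity = 93.5%
Y = 81.7 * 93.5 / 100
= 76.3895 %

76.3895 %


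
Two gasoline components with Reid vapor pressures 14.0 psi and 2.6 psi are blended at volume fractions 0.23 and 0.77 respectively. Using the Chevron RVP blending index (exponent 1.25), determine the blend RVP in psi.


Chevron index: RVP_blend = (sum xi*RVPi^1.25)^(1/1.25)
RVP^1.25 terms: 0.23 * 14.0^1.25 + 0.77 * 2.6^1.25 = 8.77075
RVP_blend = 8.77075^(1/1.25) = 5.681

5.681 psi


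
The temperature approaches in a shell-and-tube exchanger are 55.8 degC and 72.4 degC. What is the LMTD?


LMTD = (dT1 - dT2) / ln(dT1/dT2)
= (55.8 - 72.4) / ln(55.8 / 72.4) = -16.6 / -0.260432 = 63.74

63.74 degC


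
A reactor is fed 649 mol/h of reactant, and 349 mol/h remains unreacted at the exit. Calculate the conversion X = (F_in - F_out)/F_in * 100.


X = (F_in - F_out) / F_in * 100
Moles reacted = 649 - 349 = 300
X = 300 / 649 * 100
= 0.4622 * 100
= 46.22 %

46.22 %


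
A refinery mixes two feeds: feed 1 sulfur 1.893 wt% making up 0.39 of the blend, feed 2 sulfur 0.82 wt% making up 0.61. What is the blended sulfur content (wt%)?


Linear sulfur blending: S_blend = x1*S1 + x2*S2
Contribution 1: 0.39 * 1.893 = 0.73827 wt%
Contribution 2: 0.61 * 0.82 = 0.5002 wt%
S_blend = 0.73827 + 0.5002 = 1.23847

1.23847 wt%


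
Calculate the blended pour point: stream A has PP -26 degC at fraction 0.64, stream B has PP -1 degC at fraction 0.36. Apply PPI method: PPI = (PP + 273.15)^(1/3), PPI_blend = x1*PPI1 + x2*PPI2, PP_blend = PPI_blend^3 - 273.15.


PPI_1 = (-26 + 273.15)^(1/3) = 6.275575
PPI_2 = (-1 + 273.15)^(1/3) = 6.480414
PPI_blend = 0.64 * 6.275575 + 0.36 * 6.480414 = 6.349317
PP_blend = 6.349317^3 - 273.15 = 255.9653 - 273.15 = -17.18

-17.18 degC


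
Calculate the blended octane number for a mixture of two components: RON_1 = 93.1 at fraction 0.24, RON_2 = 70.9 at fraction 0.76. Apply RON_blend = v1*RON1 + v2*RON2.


Linear blending: RON_blend = sum(vi * RONi)
Contribution 1: 0.24 * 93.1 = 22.344
Contribution 2: 0.76 * 70.9 = 53.884
RON_blend = 22.344 + 53.884 = 76.228

76.228


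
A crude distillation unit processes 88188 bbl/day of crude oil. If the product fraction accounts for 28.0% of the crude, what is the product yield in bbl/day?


Crude throughput = 88188 bbl/day
Fraction yield = 28.0%
yield = throughput * fraction / 100
yield = 88188 * 28.0 / 100 = 24692.64

24692.64 bbl/day


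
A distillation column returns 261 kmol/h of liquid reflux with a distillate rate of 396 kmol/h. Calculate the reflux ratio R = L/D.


Reflux ratio definition: R = L / D (liquid returned / distillate withdrawn)
L = 261 kmol/h, D = 396 kmol/h
R = 261 / 396 = 0.6591

0.6591


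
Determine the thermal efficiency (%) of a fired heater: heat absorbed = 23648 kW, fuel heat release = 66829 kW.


Furnace efficiency = Q_absorbed / Q_fuel * 100
= 23648 / 66829 * 100 = 35.39

35.39 %


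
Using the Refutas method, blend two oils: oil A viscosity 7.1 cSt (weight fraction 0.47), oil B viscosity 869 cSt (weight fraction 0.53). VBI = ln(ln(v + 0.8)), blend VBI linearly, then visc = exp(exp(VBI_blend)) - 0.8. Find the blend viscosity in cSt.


Refutas method: VBN_i = 14.534*ln(ln(visc_i + 0.8)) + 10.975, blended linearly by mass fraction; since VBN is linear in VBI_i = ln(ln(visc_i + 0.8)) and the fractions sum to 1, blend VBI directly: visc = exp(exp(VBI_blend)) - 0.8
VBI_1 = ln(ln(7.1 + 0.8)) = 0.726032
VBI_2 = ln(ln(869 + 0.8)) = 1.91224
VBI_blend = 0.47 * 0.726032 + 0.53 * 1.91224 = 1.35472
visc_blend = exp(exp(1.35472)) - 0.8 = 47.42

47.42 cSt


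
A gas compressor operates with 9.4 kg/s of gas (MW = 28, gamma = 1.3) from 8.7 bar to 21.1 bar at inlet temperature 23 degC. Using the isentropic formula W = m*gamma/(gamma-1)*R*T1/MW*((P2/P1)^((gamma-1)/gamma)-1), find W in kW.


Isentropic work: W = m*(gamma/(gamma-1))*(R*T1/MW)*((P2/P1)^((gamma-1)/gamma) - 1)
T1 = 23 + 273.15 = 296.15 K
Pressure ratio = 21.1 / 8.7 = 2.42529
Exponent = (1.3 - 1)/1.3 = 0.230769
(P2/P1)^exp - 1 = 2.42529^0.230769 - 1 = 0.22685
W = 9.4 * 1.3 / 0.3 * 8.314 * 296.15 / 28 * 0.22685 = 812.6

812.6 kW


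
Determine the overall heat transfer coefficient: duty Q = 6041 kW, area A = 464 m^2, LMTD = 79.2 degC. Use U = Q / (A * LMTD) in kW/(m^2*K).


From Q = U*A*LMTD, U = Q / (A * LMTD)
U = 6041 / (464 * 79.2) = 6041 / 36748.8 = 0.1644

0.1644 kW/(m^2*K)


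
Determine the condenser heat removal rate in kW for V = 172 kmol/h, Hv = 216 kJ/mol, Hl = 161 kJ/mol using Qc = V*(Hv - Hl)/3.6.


Qc = 172 * (216 - 161) / 3.6 = 172 * 55 / 3.6 = 2628

2628 kW


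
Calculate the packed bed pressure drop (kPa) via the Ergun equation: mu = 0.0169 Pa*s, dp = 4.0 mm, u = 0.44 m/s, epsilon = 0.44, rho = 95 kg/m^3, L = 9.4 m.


dp = 4.0 mm = 0.004 m
Viscous term = 150*0.0169*0.44*(1-0.44)^2 / (0.004^2*0.44^3) = 256643
Inertial term = 1.75*95*0.44^2*(1-0.44) / (0.004*0.44^3) = 52897.7
dP/L = 256643 + 52897.7 = 309541 Pa/m
dP = 309541 * 9.4 / 1000 = 2910 kPa

2910 kPa


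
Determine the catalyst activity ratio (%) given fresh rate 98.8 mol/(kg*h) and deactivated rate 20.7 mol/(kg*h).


Activity (%) = (rate_used / rate_fresh) * 100
rate_used = 20.7, rate_fresh = 98.8
= (20.7 / 98.8) * 100
= 0.2095 * 100 = 20.95

20.95 %


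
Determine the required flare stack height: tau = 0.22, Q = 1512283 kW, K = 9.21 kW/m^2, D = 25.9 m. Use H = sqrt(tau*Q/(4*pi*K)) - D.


tau*Q/(4*pi*K) = 0.22 * 1512283 / (4 * pi * 9.21) = 2874.66
sqrt(2874.66) = 53.6159
H = 53.6159 - 25.9 = 27.72

27.72 m


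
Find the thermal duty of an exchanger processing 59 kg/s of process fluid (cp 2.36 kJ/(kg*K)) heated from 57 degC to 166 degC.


Q = m_dot * cp * delta_T
delta_T = 166 - 57 = 109 K
Q = 59 * 2.36 * 109
= 139.24 * 109
= 15177.16 kW

15177.16 kW


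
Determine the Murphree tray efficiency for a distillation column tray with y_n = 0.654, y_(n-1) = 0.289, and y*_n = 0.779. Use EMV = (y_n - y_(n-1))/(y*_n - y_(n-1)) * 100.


Murphree vapor efficiency: EMV = (y_n - y_(n-1)) / (y*_n - y_(n-1)) * 100
EMV = (0.654 - 0.289) / (0.779 - 0.289) * 100 = 0.365 / 0.49 * 100 = 74.49

74.49 %


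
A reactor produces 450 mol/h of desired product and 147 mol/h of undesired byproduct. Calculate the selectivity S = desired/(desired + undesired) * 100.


Selectivity = desired / (desired + undesired) * 100
Total products = 450 + 147 = 597 mol/h
S = 450 / 597 * 100
= 0.7538 * 100
= 75.38 %

75.38 %


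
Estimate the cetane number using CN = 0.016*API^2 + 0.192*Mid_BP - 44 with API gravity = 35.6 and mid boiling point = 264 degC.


CN = 0.016 * 35.6^2 + 0.192 * 264 - 44
CN = 20.27776 + 50.688 - 44 = 26.96576

26.96576


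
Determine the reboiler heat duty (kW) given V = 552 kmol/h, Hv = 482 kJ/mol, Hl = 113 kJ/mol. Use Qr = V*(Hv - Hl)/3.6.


Qr = 552 * (482 - 113) / 3.6 = 552 * 369 / 3.6 = 56580

56580 kW


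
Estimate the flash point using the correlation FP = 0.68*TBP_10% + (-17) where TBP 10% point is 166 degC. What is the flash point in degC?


FP = 0.68 * 166 + (-17) = 95.88

95.88 degC


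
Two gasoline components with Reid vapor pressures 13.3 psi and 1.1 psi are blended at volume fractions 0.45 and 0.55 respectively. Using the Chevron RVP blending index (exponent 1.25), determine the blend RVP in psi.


Chevron index: RVP_blend = (sum xi*RVPi^1.25)^(1/1.25)
RVP^1.25 terms: 0.45 * 13.3^1.25 + 0.55 * 1.1^1.25 = 12.0491
RVP_blend = 12.0491^(1/1.25) = 7.324

7.324 psi


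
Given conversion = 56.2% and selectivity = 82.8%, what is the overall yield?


Overall yield = conversion (%) * selectivity (%) / 100
Conversion = 56.2%, Selectivity = 82.8%
Y = 56.2 * 82.8 / 100
= 46.5336 %

46.5336 %


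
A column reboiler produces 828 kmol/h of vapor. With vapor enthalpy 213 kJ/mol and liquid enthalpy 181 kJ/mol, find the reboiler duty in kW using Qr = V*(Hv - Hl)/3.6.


Qr = 828 * (213 - 181) / 3.6 = 828 * 32 / 3.6 = 7360

7360 kW


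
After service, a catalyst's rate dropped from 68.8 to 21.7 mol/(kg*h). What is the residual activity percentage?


Activity (%) = (rate_used / rate_fresh) * 100
rate_used = 21.7, rate_fresh = 68.8
= (21.7 / 68.8) * 100
= 0.3154 * 100 = 31.54

31.54 %


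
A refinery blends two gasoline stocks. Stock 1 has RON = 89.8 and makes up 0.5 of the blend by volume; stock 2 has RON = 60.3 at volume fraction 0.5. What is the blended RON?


Linear blending: RON_blend = sum(vi * RONi)
Contribution 1: 0.5 * 89.8 = 44.9
Contribution 2: 0.5 * 60.3 = 30.15
RON_blend = 44.9 + 30.15 = 75.05

75.05


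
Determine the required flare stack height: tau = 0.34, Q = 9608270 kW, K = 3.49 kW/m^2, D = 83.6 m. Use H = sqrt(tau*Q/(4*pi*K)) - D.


tau*Q/(4*pi*K) = 0.34 * 9608270 / (4 * pi * 3.49) = 74488.4
sqrt(74488.4) = 272.926
H = 272.926 - 83.6 = 189.3

189.3 m


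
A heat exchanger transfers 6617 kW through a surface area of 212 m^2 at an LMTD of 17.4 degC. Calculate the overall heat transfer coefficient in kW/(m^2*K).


From Q = U*A*LMTD, U = Q / (A * LMTD)
U = 6617 / (212 * 17.4) = 6617 / 3688.8 = 1.794

1.794 kW/(m^2*K)


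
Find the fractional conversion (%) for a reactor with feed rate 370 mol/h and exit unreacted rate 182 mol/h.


X = (F_in - F_out) / F_in * 100
Moles reacted = 370 - 182 = 188
X = 188 / 370 * 100
= 0.5081 * 100
= 50.81 %

50.81 %


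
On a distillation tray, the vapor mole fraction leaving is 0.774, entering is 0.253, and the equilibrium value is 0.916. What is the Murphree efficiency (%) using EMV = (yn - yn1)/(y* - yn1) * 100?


Murphree vapor efficiency: EMV = (y_n - y_(n-1)) / (y*_n - y_(n-1)) * 100
EMV = (0.774 - 0.253) / (0.916 - 0.253) * 100 = 0.521 / 0.663 * 100 = 78.58

78.58 %


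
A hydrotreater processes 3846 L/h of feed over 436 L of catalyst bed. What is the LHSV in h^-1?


LHSV = volumetric feed rate / catalyst volume
= 3846 L/h / 436 L
= 8.821 h^-1

8.821 h^-1


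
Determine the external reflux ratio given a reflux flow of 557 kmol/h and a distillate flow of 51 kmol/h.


Reflux ratio definition: R = L / D (liquid returned / distillate withdrawn)
L = 557 kmol/h, D = 51 kmol/h
R = 557 / 51 = 10.92

10.92


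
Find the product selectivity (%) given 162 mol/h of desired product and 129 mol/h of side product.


Selectivity = desired / (desired + undesired) * 100
Total products = 162 + 129 = 291 mol/h
S = 162 / 291 * 100
= 0.5567 * 100
= 55.67 %

55.67 %


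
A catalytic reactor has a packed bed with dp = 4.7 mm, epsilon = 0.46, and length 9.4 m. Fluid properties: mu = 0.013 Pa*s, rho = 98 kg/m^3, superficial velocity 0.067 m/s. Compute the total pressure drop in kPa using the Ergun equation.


dp = 4.7 mm = 0.0047 m
Viscous term = 150*0.013*0.067*(1-0.46)^2 / (0.0047^2*0.46^3) = 17718.5
Inertial term = 1.75*98*0.067^2*(1-0.46) / (0.0047*0.46^3) = 908.733
dP/L = 17718.5 + 908.733 = 18627.2 Pa/m
dP = 18627.2 * 9.4 / 1000 = 175.1 kPa

175.1 kPa


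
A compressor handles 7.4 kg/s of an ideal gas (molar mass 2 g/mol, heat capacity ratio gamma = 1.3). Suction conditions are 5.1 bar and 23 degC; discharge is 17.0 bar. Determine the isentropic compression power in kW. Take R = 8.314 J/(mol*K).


Isentropic work: W = m*(gamma/(gamma-1))*(R*T1/MW)*((P2/P1)^((gamma-1)/gamma) - 1)
T1 = 23 + 273.15 = 296.15 K
Pressure ratio = 17.0 / 5.1 = 3.33333
Exponent = (1.3 - 1)/1.3 = 0.230769
(P2/P1)^exp - 1 = 3.33333^0.230769 - 1 = 0.320274
W = 7.4 * 1.3 / 0.3 * 8.314 * 296.15 / 2 * 0.320274 = 12640

12640 kW


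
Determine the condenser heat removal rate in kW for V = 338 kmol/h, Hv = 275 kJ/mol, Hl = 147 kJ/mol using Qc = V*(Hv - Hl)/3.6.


Qc = 338 * (275 - 147) / 3.6 = 338 * 128 / 3.6 = 12020

12020 kW


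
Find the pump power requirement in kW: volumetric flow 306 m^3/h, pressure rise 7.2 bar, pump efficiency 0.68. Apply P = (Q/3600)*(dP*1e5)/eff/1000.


Q = 306 / 3600 = 0.085 m^3/s
P = 0.085 * (7.2 * 1e5) / 0.68 / 1000 = 90.00

90.00 kW


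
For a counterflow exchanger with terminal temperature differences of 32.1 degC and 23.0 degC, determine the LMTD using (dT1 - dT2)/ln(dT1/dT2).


LMTD = (dT1 - dT2) / ln(dT1/dT2)
= (32.1 - 23.0) / ln(32.1 / 23.0) = 9.1 / 0.333362 = 27.30

27.30 degC


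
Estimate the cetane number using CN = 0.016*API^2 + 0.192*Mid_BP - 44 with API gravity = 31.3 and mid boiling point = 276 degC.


CN = 0.016 * 31.3^2 + 0.192 * 276 - 44
CN = 15.67504 + 52.992 - 44 = 24.66704

24.66704


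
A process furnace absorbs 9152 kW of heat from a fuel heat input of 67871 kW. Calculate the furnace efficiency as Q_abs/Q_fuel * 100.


Furnace efficiency = Q_absorbed / Q_fuel * 100
= 9152 / 67871 * 100 = 13.48

13.48 %


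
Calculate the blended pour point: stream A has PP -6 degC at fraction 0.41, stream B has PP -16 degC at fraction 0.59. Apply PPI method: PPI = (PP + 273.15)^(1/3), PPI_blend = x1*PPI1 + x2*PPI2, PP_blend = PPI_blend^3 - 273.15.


PPI_1 = (-6 + 273.15)^(1/3) = 6.440482
PPI_2 = (-16 + 273.15)^(1/3) = 6.359098
PPI_blend = 0.41 * 6.440482 + 0.59 * 6.359098 = 6.392465
PP_blend = 6.392465^3 - 273.15 = 261.2192 - 273.15 = -11.93

-11.93 degC


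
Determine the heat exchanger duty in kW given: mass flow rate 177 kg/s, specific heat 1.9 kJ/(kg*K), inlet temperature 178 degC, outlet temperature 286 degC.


Q = m_dot * cp * delta_T
delta_T = 286 - 178 = 108 K
Q = 177 * 1.9 * 108
= 336.3 * 108
= 36320.4 kW

36320.4 kW


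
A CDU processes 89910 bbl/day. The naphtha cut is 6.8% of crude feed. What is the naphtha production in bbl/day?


Crude throughput = 89910 bbl/day
Fraction yield = 6.8%
yield = throughput * fraction / 100
yield = 89910 * 6.8 / 100 = 6113.88

6113.88 bbl/day


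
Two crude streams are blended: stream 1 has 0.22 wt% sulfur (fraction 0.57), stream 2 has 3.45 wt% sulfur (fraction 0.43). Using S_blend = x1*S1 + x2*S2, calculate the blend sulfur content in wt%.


Linear sulfur blending: S_blend = x1*S1 + x2*S2
Contribution 1: 0.57 * 0.22 = 0.1254 wt%
Contribution 2: 0.43 * 3.45 = 1.4835 wt%
S_blend = 0.1254 + 1.4835 = 1.6089

1.6089 wt%


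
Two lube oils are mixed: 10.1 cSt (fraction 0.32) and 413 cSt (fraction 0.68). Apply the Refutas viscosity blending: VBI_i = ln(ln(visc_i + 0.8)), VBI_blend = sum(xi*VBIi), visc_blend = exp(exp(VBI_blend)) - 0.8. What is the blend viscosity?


Refutas method: VBN_i = 14.534*ln(ln(visc_i + 0.8)) + 10.975, blended linearly by mass fraction; since VBN is linear in VBI_i = ln(ln(visc_i + 0.8)) and the fractions sum to 1, blend VBI directly: visc = exp(exp(VBI_blend)) - 0.8
VBI_1 = ln(ln(10.1 + 0.8)) = 0.870776
VBI_2 = ln(ln(413 + 0.8)) = 1.79598
VBI_blend = 0.32 * 0.870776 + 0.68 * 1.79598 = 1.49991
visc_blend = exp(exp(1.49991)) - 0.8 = 87.55

87.55 cSt


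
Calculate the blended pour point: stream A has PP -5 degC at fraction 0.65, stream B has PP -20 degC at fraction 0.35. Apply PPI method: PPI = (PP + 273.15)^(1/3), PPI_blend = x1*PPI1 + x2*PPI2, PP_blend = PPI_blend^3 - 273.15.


PPI_1 = (-5 + 273.15)^(1/3) = 6.448508
PPI_2 = (-20 + 273.15)^(1/3) = 6.325953
PPI_blend = 0.65 * 6.448508 + 0.35 * 6.325953 = 6.405614
PP_blend = 6.405614^3 - 273.15 = 262.8345 - 273.15 = -10.32

-10.32 degC


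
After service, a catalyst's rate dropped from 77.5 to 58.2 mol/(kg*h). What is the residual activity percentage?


Activity (%) = (rate_used / rate_fresh) * 100
rate_used = 58.2, rate_fresh = 77.5
= (58.2 / 77.5) * 100
= 0.7510 * 100 = 75.10

75.10 %


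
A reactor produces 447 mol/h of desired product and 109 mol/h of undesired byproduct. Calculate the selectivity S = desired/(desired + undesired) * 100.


Selectivity = desired / (desired + undesired) * 100
Total products = 447 + 109 = 556 mol/h
S = 447 / 556 * 100
= 0.8040 * 100
= 80.40 %

80.40 %


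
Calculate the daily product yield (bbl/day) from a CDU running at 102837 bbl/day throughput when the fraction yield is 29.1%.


Crude throughput = 102837 bbl/day
Fraction yield = 29.1%
yield = throughput * fraction / 100
yield = 102837 * 29.1 / 100 = 29925.567

29925.567 bbl/day


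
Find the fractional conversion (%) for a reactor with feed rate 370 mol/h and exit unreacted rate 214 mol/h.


X = (F_in - F_out) / F_in * 100
Moles reacted = 370 - 214 = 156
X = 156 / 370 * 100
= 0.4216 * 100
= 42.16 %

42.16 %


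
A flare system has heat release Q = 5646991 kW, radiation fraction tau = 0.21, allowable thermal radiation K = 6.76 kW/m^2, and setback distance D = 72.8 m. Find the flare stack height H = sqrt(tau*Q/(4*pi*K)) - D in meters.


tau*Q/(4*pi*K) = 0.21 * 5646991 / (4 * pi * 6.76) = 13959.8
sqrt(13959.8) = 118.152
H = 118.152 - 72.8 = 45.35

45.35 m


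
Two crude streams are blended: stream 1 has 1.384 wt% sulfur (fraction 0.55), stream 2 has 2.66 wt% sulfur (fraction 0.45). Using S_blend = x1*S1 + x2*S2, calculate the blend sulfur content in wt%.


Linear sulfur blending: S_blend = x1*S1 + x2*S2
Contribution 1: 0.55 * 1.384 = 0.7612 wt%
Contribution 2: 0.45 * 2.66 = 1.197 wt%
S_blend = 0.7612 + 1.197 = 1.9582

1.9582 wt%


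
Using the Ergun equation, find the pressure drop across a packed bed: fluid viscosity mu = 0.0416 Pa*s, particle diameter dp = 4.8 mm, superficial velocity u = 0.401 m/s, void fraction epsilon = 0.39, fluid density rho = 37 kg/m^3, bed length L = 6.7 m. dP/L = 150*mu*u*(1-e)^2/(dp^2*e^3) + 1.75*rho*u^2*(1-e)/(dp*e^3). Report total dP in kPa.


dp = 4.8 mm = 0.0048 m
Viscous term = 150*0.0416*0.401*(1-0.39)^2 / (0.0048^2*0.39^3) = 681259
Inertial term = 1.75*37*0.401^2*(1-0.39) / (0.0048*0.39^3) = 22306.1
dP/L = 681259 + 22306.1 = 703565 Pa/m
dP = 703565 * 6.7 / 1000 = 4714 kPa

4714 kPa


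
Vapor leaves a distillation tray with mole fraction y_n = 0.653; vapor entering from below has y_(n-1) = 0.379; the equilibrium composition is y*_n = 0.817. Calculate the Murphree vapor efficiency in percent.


Murphree vapor efficiency: EMV = (y_n - y_(n-1)) / (y*_n - y_(n-1)) * 100
EMV = (0.653 - 0.379) / (0.817 - 0.379) * 100 = 0.274 / 0.438 * 100 = 62.56

62.56 %


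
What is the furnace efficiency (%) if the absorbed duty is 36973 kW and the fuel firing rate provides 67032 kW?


Furnace efficiency = Q_absorbed / Q_fuel * 100
= 36973 / 67032 * 100 = 55.16

55.16 %


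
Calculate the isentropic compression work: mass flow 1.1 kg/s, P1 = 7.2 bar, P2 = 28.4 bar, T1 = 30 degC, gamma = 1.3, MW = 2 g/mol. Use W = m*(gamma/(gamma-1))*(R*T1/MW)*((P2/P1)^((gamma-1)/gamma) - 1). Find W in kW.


Isentropic work: W = m*(gamma/(gamma-1))*(R*T1/MW)*((P2/P1)^((gamma-1)/gamma) - 1)
T1 = 30 + 273.15 = 303.15 K
Pressure ratio = 28.4 / 7.2 = 3.94444
Exponent = (1.3 - 1)/1.3 = 0.230769
(P2/P1)^exp - 1 = 3.94444^0.230769 - 1 = 0.372571
W = 1.1 * 1.3 / 0.3 * 8.314 * 303.15 / 2 * 0.372571 = 2238

2238 kW


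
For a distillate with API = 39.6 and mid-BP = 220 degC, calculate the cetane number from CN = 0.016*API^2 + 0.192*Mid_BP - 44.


CN = 0.016 * 39.6^2 + 0.192 * 220 - 44
CN = 25.09056 + 42.24 - 44 = 23.33056

23.33056


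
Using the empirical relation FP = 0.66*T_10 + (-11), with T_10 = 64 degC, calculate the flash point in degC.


FP = 0.66 * 64 + (-11) = 31.24

31.24 degC


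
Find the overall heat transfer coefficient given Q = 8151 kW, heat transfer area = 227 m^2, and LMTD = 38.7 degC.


From Q = U*A*LMTD, U = Q / (A * LMTD)
U = 8151 / (227 * 38.7) = 8151 / 8784.9 = 0.9278

0.9278 kW/(m^2*K)


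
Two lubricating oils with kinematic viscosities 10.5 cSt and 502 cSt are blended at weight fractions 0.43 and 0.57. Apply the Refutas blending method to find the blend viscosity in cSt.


Refutas method: VBN_i = 14.534*ln(ln(visc_i + 0.8)) + 10.975, blended linearly by mass fraction; since VBN is linear in VBI_i = ln(ln(visc_i + 0.8)) and the fractions sum to 1, blend VBI directly: visc = exp(exp(VBI_blend)) - 0.8
VBI_1 = ln(ln(10.5 + 0.8)) = 0.88575
VBI_2 = ln(ln(502 + 0.8)) = 1.8278
VBI_blend = 0.43 * 0.88575 + 0.57 * 1.8278 = 1.42272
visc_blend = exp(exp(1.42272)) - 0.8 = 62.53

62.53 cSt


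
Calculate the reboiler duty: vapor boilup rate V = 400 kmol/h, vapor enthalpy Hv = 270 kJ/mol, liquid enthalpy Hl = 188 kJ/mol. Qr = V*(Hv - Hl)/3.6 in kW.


Qr = 400 * (270 - 188) / 3.6 = 400 * 82 / 3.6 = 9111

9111 kW


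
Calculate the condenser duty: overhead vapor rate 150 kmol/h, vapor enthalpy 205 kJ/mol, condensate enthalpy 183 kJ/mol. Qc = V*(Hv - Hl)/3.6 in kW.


Qc = 150 * (205 - 183) / 3.6 = 150 * 22 / 3.6 = 916.7

916.7 kW


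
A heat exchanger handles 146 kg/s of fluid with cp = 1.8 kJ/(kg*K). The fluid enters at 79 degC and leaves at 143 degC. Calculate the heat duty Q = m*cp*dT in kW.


Q = m_dot * cp * delta_T
delta_T = 143 - 79 = 64 K
Q = 146 * 1.8 * 64
= 262.8 * 64
= 16819.2 kW

16819.2 kW


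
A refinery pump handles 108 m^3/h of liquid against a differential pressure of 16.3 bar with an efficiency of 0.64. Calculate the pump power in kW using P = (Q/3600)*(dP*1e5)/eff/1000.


Q = 108 / 3600 = 0.03 m^3/s
P = 0.03 * (16.3 * 1e5) / 0.64 / 1000 = 76.41

76.41 kW


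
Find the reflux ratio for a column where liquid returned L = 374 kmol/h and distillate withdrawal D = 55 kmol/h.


Reflux ratio definition: R = L / D (liquid returned / distillate withdrawn)
L = 374 kmol/h, D = 55 kmol/h
R = 374 / 55 = 6.800

6.800


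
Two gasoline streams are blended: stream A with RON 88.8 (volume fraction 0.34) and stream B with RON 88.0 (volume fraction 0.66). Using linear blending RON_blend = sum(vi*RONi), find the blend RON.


Linear blending: RON_blend = sum(vi * RONi)
Contribution 1: 0.34 * 88.8 = 30.192
Contribution 2: 0.66 * 88.0 = 58.08
RON_blend = 30.192 + 58.08 = 88.272

88.272


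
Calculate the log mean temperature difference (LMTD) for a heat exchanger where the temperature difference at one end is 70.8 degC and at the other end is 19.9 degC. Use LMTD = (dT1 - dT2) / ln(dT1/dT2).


LMTD = (dT1 - dT2) / ln(dT1/dT2)
= (70.8 - 19.9) / ln(70.8 / 19.9) = 50.9 / 1.26914 = 40.11

40.11 degC


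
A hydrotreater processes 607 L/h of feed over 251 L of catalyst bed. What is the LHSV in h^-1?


LHSV = volumetric feed rate / catalyst volume
= 607 L/h / 251 L
= 2.418 h^-1

2.418 h^-1


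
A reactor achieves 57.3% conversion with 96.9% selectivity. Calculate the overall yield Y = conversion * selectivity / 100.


Overall yield = conversion (%) * selectivity (%) / 100
Conversion = 57.3%, Selectivity = 96.9%
Y = 57.3 * 96.9 / 100
= 55.5237 %

55.5237 %


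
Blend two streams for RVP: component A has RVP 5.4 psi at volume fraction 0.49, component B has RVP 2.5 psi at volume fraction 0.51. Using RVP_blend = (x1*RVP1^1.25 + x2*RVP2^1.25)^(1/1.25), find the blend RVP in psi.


Chevron index: RVP_blend = (sum xi*RVPi^1.25)^(1/1.25)
RVP^1.25 terms: 0.49 * 5.4^1.25 + 0.51 * 2.5^1.25 = 5.63679
RVP_blend = 5.63679^(1/1.25) = 3.989

3.989 psi


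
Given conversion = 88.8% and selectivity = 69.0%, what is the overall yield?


Overall yield = conversion (%) * selectivity (%) / 100
Conversion = 88.8%, Selectivity = 69.0%
Y = 88.8 * 69.0 / 100
= 61.272 %

61.272 %


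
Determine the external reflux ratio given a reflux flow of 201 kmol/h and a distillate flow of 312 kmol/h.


Reflux ratio definition: R = L / D (liquid returned / distillate withdrawn)
L = 201 kmol/h, D = 312 kmol/h
R = 201 / 312 = 0.6442

0.6442


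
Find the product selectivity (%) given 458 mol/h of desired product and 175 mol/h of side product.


Selectivity = desired / (desired + undesired) * 100
Total products = 458 + 175 = 633 mol/h
S = 458 / 633 * 100
= 0.7235 * 100
= 72.35 %

72.35 %


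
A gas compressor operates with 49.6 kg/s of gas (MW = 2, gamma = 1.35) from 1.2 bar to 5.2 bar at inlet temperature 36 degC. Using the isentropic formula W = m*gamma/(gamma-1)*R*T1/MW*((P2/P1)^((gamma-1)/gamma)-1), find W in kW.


Isentropic work: W = m*(gamma/(gamma-1))*(R*T1/MW)*((P2/P1)^((gamma-1)/gamma) - 1)
T1 = 36 + 273.15 = 309.15 K
Pressure ratio = 5.2 / 1.2 = 4.33333
Exponent = (1.35 - 1)/1.35 = 0.259259
(P2/P1)^exp - 1 = 4.33333^0.259259 - 1 = 0.46252
W = 49.6 * 1.35 / 0.35 * 8.314 * 309.15 / 2 * 0.46252 = 113700

113700 kW


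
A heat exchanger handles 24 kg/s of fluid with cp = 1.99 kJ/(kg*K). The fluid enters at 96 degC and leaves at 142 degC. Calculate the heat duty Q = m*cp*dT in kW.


Q = m_dot * cp * delta_T
delta_T = 142 - 96 = 46 K
Q = 24 * 1.99 * 46
= 47.76 * 46
= 2196.96 kW

2196.96 kW


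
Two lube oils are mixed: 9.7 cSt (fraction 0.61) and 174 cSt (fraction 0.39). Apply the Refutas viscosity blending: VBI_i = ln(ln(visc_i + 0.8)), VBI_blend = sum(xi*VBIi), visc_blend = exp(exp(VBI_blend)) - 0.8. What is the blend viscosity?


Refutas method: VBN_i = 14.534*ln(ln(visc_i + 0.8)) + 10.975, blended linearly by mass fraction; since VBN is linear in VBI_i = ln(ln(visc_i + 0.8)) and the fractions sum to 1, blend VBI directly: visc = exp(exp(VBI_blend)) - 0.8
VBI_1 = ln(ln(9.7 + 0.8)) = 0.855
VBI_2 = ln(ln(174 + 0.8)) = 1.64164
VBI_blend = 0.61 * 0.855 + 0.39 * 1.64164 = 1.16179
visc_blend = exp(exp(1.16179)) - 0.8 = 23.63

23.63 cSt


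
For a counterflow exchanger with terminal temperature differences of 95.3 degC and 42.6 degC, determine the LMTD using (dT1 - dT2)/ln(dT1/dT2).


LMTD = (dT1 - dT2) / ln(dT1/dT2)
= (95.3 - 42.6) / ln(95.3 / 42.6) = 52.7 / 0.805176 = 65.45

65.45 degC


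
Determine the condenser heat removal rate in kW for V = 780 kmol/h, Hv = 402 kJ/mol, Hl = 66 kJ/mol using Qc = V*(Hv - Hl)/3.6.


Qc = 780 * (402 - 66) / 3.6 = 780 * 336 / 3.6 = 72800

72800 kW


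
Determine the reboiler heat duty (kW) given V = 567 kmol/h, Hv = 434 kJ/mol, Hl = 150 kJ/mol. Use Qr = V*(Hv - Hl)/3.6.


Qr = 567 * (434 - 150) / 3.6 = 567 * 284 / 3.6 = 44730

44730 kW


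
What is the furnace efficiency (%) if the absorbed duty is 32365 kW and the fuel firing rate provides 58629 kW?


Furnace efficiency = Q_absorbed / Q_fuel * 100
= 32365 / 58629 * 100 = 55.20

55.20 %


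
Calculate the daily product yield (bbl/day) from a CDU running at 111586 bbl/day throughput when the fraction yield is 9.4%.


Crude throughput = 111586 bbl/day
Fraction yield = 9.4%
yield = throughput * fraction / 100
yield = 111586 * 9.4 / 100 = 10489.084

10489.084 bbl/day


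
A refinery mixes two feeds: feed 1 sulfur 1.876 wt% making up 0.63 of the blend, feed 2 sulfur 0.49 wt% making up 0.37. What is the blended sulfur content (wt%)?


Linear sulfur blending: S_blend = x1*S1 + x2*S2
Contribution 1: 0.63 * 1.876 = 1.18188 wt%
Contribution 2: 0.37 * 0.49 = 0.1813 wt%
S_blend = 1.18188 + 0.1813 = 1.36318

1.36318 wt%


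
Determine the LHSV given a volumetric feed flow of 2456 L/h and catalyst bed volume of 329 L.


LHSV = volumetric feed rate / catalyst volume
= 2456 L/h / 329 L
= 7.465 h^-1

7.465 h^-1


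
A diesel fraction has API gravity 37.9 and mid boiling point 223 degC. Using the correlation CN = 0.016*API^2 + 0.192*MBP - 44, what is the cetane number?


CN = 0.016 * 37.9^2 + 0.192 * 223 - 44
CN = 22.98256 + 42.816 - 44 = 21.79856

21.79856


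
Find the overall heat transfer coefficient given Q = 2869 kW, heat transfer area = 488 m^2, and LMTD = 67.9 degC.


From Q = U*A*LMTD, U = Q / (A * LMTD)
U = 2869 / (488 * 67.9) = 2869 / 33135.2 = 0.08658

0.08658 kW/(m^2*K)


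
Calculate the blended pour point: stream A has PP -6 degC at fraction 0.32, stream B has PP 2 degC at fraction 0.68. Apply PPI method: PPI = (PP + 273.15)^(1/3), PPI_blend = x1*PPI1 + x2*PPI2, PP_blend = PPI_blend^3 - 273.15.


PPI_1 = (-6 + 273.15)^(1/3) = 6.440482
PPI_2 = (2 + 273.15)^(1/3) = 6.504139
PPI_blend = 0.32 * 6.440482 + 0.68 * 6.504139 = 6.483769
PP_blend = 6.483769^3 - 273.15 = 272.5729 - 273.15 = -0.58

-0.58 degC


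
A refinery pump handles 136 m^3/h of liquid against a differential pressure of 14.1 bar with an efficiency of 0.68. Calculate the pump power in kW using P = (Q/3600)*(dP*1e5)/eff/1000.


Q = 136 / 3600 = 0.0377778 m^3/s
P = 0.0377778 * (14.1 * 1e5) / 0.68 / 1000 = 78.33

78.33 kW


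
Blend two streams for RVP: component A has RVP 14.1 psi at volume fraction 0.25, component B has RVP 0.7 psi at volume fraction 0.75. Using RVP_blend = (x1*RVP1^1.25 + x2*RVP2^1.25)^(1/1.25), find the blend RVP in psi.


Chevron index: RVP_blend = (sum xi*RVPi^1.25)^(1/1.25)
RVP^1.25 terms: 0.25 * 14.1^1.25 + 0.75 * 0.7^1.25 = 7.31089
RVP_blend = 7.31089^(1/1.25) = 4.911

4.911 psi


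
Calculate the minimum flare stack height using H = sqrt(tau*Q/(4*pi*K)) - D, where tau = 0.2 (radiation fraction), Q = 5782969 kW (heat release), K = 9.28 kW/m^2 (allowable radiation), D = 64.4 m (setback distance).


tau*Q/(4*pi*K) = 0.2 * 5782969 / (4 * pi * 9.28) = 9917.98
sqrt(9917.98) = 99.5891
H = 99.5891 - 64.4 = 35.19

35.19 m


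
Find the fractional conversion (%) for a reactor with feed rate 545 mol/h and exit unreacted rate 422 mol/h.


X = (F_in - F_out) / F_in * 100
Moles reacted = 545 - 422 = 123
X = 123 / 545 * 100
= 0.2257 * 100
= 22.57 %

22.57 %


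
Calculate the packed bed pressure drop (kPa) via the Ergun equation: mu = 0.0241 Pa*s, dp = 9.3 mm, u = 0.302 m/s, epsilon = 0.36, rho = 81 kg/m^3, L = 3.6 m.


dp = 9.3 mm = 0.0093 m
Viscous term = 150*0.0241*0.302*(1-0.36)^2 / (0.0093^2*0.36^3) = 110816
Inertial term = 1.75*81*0.302^2*(1-0.36) / (0.0093*0.36^3) = 19068.9
dP/L = 110816 + 19068.9 = 129885 Pa/m
dP = 129885 * 3.6 / 1000 = 467.6 kPa

467.6 kPa


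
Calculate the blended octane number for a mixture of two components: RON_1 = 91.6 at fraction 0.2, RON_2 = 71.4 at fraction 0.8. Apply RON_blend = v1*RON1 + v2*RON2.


Linear blending: RON_blend = sum(vi * RONi)
Contribution 1: 0.2 * 91.6 = 18.32
Contribution 2: 0.8 * 71.4 = 57.12
RON_blend = 18.32 + 57.12 = 75.44

75.44
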